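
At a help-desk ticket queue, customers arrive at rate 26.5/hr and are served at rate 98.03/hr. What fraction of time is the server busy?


ρ = λ/μ = 26.5/98.03 = 0.2703

Final: 0.2703


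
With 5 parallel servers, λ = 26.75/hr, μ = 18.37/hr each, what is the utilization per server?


ρ = λ/(cμ) = 26.75/(5·18.37) = 26.75/91.85 = 0.2912

Final: 0.2912


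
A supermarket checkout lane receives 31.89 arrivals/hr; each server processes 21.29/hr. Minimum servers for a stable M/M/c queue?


Stability requires cμ > λ ⇔ c > λ/μ.
λ/μ = 31.89/21.29 = 1.4979
Minimum integer c = ⌊1.4979⌋ + 1 = 2
Check: 2·21.29 = 42.58 > 31.89, while 1·21.29 = 21.29 ≤ 31.89

Final: 2 servers


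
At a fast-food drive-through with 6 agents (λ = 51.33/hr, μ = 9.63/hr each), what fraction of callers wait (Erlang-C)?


a = λ/μ = 5.3302; ρ = a/6 = 0.8884
P₀ = 0.002496 (from M/M/c formula)
C(c,a) = [a^c/(c!(1−ρ))]·P₀ = [22933.47482/(720·0.1116)]·0.002496
= 285.33509·0.002496 = 0.712272

Final: 0.712272


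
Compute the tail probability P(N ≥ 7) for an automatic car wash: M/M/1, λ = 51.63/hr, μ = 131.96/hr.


ρ = 51.63/131.96 = 0.3913
P(N ≥ n) = ρ^n = 0.3913^7 = 0.001404

Final: 0.001404


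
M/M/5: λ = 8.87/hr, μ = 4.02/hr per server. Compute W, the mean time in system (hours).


a = 2.2065; ρ = 0.4413; P₀ = 0.108711
Lq = P₀·a^c·ρ/(c!(1−ρ)²) = 0.06698
Wq = Lq/λ = 0.06698/8.87 = 0.007551 hr
W = Wq + 1/μ = 0.007551 + 0.24876 = 0.25631 hr

Final: 0.25631 hr


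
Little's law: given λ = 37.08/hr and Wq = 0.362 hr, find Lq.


Lq = λWq = 37.08·0.362 = 13.4230

Final: 13.4230


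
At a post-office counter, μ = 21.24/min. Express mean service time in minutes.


Mean service time = 1/μ = 1/21.24 minute = 0.04708 minute
In minutes: 0.04708 × 1 = 0.04708 min

Final: 0.04708 min


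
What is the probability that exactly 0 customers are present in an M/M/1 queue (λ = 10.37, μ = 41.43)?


ρ = 10.37/41.43 = 0.2503
P_n = (1−ρ)·ρ^n = (1 − 0.2503)·0.2503^0 = 0.7497·1.000000 = 0.749698

Final: 0.749698


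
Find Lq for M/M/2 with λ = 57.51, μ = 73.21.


a = λ/μ = 0.7855; ρ = a/2 = 0.3928
P₀ = 0.435983
Lq = P₀·a^c·ρ / (c!·(1−ρ)²) = 0.435983·0.61709·0.3928/(2·0.36872)
= 0.14329

Final: 0.14329


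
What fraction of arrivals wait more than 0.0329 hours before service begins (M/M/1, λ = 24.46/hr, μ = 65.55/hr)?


ρ = 24.46/65.55 = 0.3732
P(Wq > t) = ρ·e^{−(μ−λ)t} = 0.3732·e^{−1.3519}
= 0.3732·0.258758 = 0.096556

Final: 0.096556


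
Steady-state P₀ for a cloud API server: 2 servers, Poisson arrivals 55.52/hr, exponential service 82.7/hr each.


a = λ/μ = 55.52/82.7 = 0.6713; ρ = a/c = 0.3357
Σ_{k=0}^{1} a^k/k! (terms k=0..1) = 1.00000 + 0.67134 = 1.67134
Tail: a^2/(2!(1−ρ)) = 0.45070/(2·0.6643) = 0.33921
P₀ = 1/(1.67134 + 0.33921) = 1/2.01056 = 0.497375

Final: 0.497375


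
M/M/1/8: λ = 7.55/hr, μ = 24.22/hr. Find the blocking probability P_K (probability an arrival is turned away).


ρ = λ/μ = 7.55/24.22 = 0.3117
P_K = (1−ρ)ρ^K/(1−ρ^(K+1)) = (0.6883·0.00008916)/(1 − 0.00002779)
= 0.00006137/0.999972 = 0.00006137

Final: 0.00006137


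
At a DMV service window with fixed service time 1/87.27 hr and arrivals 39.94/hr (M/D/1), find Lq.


ρ = 39.94/87.27 = 0.4577
M/D/1: Lq = ρ²/(2(1−ρ)) = 0.2095/(2·0.5423) = 0.19310

Final: 0.19310


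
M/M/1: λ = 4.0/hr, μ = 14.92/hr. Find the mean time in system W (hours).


W = 1/(μ−λ) = 1/(14.92 − 4.0) = 1/10.92 = 0.09158 hr

Final: 0.09158 hr


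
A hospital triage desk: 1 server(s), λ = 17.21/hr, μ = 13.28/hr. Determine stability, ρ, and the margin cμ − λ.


Total capacity cμ = 1·13.28 = 13.28/hr
ρ = λ/(cμ) = 17.21/13.28 = 1.2959
Stable ⇔ ρ < 1: NO
Spare capacity = cμ − λ = 13.28 − 17.21 = -3.93/hr

Final: ρ = 1.2959; unstable; margin = -3.93/hr


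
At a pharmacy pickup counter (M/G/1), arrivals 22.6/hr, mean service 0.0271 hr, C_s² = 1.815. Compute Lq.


ρ = λ·E[S] = 22.6·0.0271 = 0.6125
Lq = ρ²(1+C_s²)/(2(1−ρ)) = 0.3751·(1+1.815)/(2·0.3875)
= 0.3751·2.8150/0.7751 = 1.36235

Final: 1.36235


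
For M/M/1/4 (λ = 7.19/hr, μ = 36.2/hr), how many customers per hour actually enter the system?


ρ = 0.1986; P_K = (1−ρ)ρ^4/(1−ρ^5) = 0.001248
λ_eff = λ(1 − P_K) = 7.19·(1 − 0.001248) = 7.19·0.998752 = 7.1810 /hr

Final: 7.1810 /hr


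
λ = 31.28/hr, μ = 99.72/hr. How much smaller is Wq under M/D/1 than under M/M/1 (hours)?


ρ = 31.28/99.72 = 0.3137
Wq(M/M/1) = ρ/(μ−λ) = 0.3137/68.44 = 0.004583 hr
Wq(M/D/1) = ρ/(2(μ−λ)) = 0.002292 hr
Savings = 0.004583 − 0.002292 = 0.002292 hr

Final: 0.002292 hr


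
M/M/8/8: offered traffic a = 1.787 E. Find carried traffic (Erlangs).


B(8,1.787) = 0.0004320 (Erlang-B)
Carried load = a(1 − B) = 1.787·(1 − 0.0004320) = 1.787·0.999568 = 1.7862 E

Final: 1.7862 Erlangs


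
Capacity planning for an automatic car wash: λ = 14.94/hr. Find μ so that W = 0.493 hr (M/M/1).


W = 1/(μ−λ) ⇒ μ − λ = 1/W = 1/0.493 = 2.0284
μ = λ + 1/W = 14.94 + 2.0284 = 16.9684 per hr

Final: 16.9684 /hr


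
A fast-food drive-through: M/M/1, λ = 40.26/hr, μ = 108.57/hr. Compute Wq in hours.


ρ = 40.26/108.57 = 0.3708
Wq = ρ/(μ−λ) = 0.3708/(108.57 − 40.26) = 0.3708/68.31 = 0.005428 hr

Final: 0.005428 hr


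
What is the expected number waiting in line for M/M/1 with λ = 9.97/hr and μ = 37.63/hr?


ρ = 9.97/37.63 = 0.2649
Lq = ρ²/(1−ρ) = 0.07020/0.7351 = 0.09550

Final: 0.09550


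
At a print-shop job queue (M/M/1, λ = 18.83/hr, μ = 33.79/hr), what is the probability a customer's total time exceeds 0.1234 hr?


W ~ Exponential(μ−λ) for M/M/1.
μ − λ = 33.79 − 18.83 = 14.9600
P(W > t) = e^{−(μ−λ)t} = e^{−1.8461} = 0.157857

Final: 0.157857


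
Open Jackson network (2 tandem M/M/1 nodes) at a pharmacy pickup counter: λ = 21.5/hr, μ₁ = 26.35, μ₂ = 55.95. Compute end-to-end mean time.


Each node sees arrival rate λ = 21.5/hr (tandem ⇒ throughput preserved).
W₁ = 1/(μ₁−λ) = 1/(26.35−21.5) = 0.20619 hr
W₂ = 1/(μ₂−λ) = 1/(55.95−21.5) = 0.02903 hr
W_total = W₁ + W₂ = 0.20619 + 0.02903 = 0.23521 hr

Final: 0.23521 hr


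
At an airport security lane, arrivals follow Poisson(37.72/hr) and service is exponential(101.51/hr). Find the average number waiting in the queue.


ρ = 37.72/101.51 = 0.3716
Lq = ρ²/(1−ρ) = 0.1381/0.6284 = 0.2197

Final: 0.2197


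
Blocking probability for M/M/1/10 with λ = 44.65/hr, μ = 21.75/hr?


ρ = λ/μ = 44.65/21.75 = 2.0529
P_K = (1−ρ)ρ^K/(1−ρ^(K+1)) = (-1.0529·1329.296984)/(1 − 2728.878636)
= -1399.581652/-2727.878636 = 0.513066

Final: 0.513066


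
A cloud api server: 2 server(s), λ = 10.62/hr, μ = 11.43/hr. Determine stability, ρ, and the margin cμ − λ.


Total capacity cμ = 2·11.43 = 22.86/hr
ρ = λ/(cμ) = 10.62/22.86 = 0.4646
Stable ⇔ ρ < 1: YES
Spare capacity = cμ − λ = 22.86 − 10.62 = 12.24/hr

Final: ρ = 0.4646; stable; margin = 12.24/hr


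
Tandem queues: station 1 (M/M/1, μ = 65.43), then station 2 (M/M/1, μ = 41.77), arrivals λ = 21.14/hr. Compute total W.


Each node sees arrival rate λ = 21.14/hr (tandem ⇒ throughput preserved).
W₁ = 1/(μ₁−λ) = 1/(65.43−21.14) = 0.02258 hr
W₂ = 1/(μ₂−λ) = 1/(41.77−21.14) = 0.04847 hr
W_total = W₁ + W₂ = 0.02258 + 0.04847 = 0.07105 hr

Final: 0.07105 hr


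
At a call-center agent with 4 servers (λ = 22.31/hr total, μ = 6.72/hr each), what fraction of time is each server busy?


ρ = λ/(cμ) = 22.31/(4·6.72) = 22.31/26.88 = 0.8300

Final: 0.8300


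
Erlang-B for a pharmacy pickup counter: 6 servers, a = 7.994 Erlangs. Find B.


B(c,a) = (a^c/c!) / Σ_{k=0}^{c} a^k/k!
a^6/6! = 362.453558
Σ terms (k=0..6): 1.00000 + 7.99400 + 31.95202 + 85.14148 + 170.15524 + 272.04420 + 362.45356 = 930.740497
B = 362.453558/930.740497 = 0.389425

Final: 0.389425


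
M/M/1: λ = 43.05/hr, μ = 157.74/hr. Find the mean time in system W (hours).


W = 1/(μ−λ) = 1/(157.74 − 43.05) = 1/114.69 = 0.008719 hr

Final: 0.008719 hr


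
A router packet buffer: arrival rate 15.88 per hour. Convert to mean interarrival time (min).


Mean interarrival time = 1/λ = 1/15.88 hour = 0.06297 hour
In minutes: 0.06297 × 60 = 3.7783 min

Final: 3.7783 min


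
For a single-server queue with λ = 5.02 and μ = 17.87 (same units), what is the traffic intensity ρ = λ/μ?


ρ = λ/μ = 5.02/17.87 = 0.2809

Final: 0.2809


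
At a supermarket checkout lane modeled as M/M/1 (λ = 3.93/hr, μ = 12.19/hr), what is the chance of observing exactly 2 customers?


ρ = 3.93/12.19 = 0.3224
P_n = (1−ρ)·ρ^n = (1 − 0.3224)·0.3224^2 = 0.6776·0.103939 = 0.070429

Final: 0.070429


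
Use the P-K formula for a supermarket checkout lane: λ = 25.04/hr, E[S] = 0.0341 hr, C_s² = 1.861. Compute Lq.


ρ = λ·E[S] = 25.04·0.0341 = 0.8539
Lq = ρ²(1+C_s²)/(2(1−ρ)) = 0.7291·(1+1.861)/(2·0.1461)
= 0.7291·2.8610/0.2923 = 7.13687

Final: 7.13687


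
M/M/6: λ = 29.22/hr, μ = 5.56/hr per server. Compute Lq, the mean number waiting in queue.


a = λ/μ = 5.2554; ρ = a/6 = 0.8759
P₀ = 0.002897
Lq = P₀·a^c·ρ / (c!·(1−ρ)²) = 0.002897·21068.44681·0.8759/(720·0.01540)
= 4.82044

Final: 4.82044


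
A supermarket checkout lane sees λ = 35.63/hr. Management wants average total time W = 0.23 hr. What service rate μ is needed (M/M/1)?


W = 1/(μ−λ) ⇒ μ − λ = 1/W = 1/0.23 = 4.3478
μ = λ + 1/W = 35.63 + 4.3478 = 39.9778 per hr

Final: 39.9778 /hr


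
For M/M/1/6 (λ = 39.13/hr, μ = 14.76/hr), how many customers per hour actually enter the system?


ρ = 2.6511; P_K = (1−ρ)ρ^6/(1−ρ^7) = 0.623473
λ_eff = λ(1 − P_K) = 39.13·(1 − 0.623473) = 39.13·0.376527 = 14.7335 /hr

Final: 14.7335 /hr


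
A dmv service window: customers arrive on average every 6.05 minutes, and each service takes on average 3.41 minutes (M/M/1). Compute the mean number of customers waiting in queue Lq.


λ = 60/6.05 = 9.9174 /hr
μ = 60/3.41 = 17.5953 /hr
ρ = λ/μ = 9.9174/17.5953 = 0.5636
Lq = ρ²/(1−ρ) = 0.3177/0.4364 = 0.7280

Final: 0.7280


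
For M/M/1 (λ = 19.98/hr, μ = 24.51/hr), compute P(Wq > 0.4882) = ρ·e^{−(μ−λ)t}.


ρ = 19.98/24.51 = 0.8152
P(Wq > t) = ρ·e^{−(μ−λ)t} = 0.8152·e^{−2.2115}
= 0.8152·0.109531 = 0.089287

Final: 0.089287


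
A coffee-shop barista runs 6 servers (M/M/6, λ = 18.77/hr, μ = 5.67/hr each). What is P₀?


a = λ/μ = 18.77/5.67 = 3.3104; ρ = a/c = 0.5517
Σ_{k=0}^{5} a^k/k! (terms k=0..5) = 1.00000 + 3.31041 + 5.47939 + 6.04634 + 5.00396 + 3.31303 = 24.15312
Tail: a^6/(6!(1−ρ)) = 1316.09513/(720·0.4483) = 4.07774
P₀ = 1/(24.15312 + 4.07774) = 1/28.23086 = 0.035422

Final: 0.035422


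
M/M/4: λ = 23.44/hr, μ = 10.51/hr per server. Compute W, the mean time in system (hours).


a = 2.2303; ρ = 0.5576; P₀ = 0.101049
Lq = P₀·a^c·ρ/(c!(1−ρ)²) = 0.29671
Wq = Lq/λ = 0.29671/23.44 = 0.01266 hr
W = Wq + 1/μ = 0.01266 + 0.09515 = 0.10781 hr

Final: 0.10781 hr


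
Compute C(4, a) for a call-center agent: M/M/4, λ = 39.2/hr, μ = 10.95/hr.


a = λ/μ = 3.5799; ρ = a/4 = 0.8950
P₀ = 0.011934 (from M/M/c formula)
C(c,a) = [a^c/(c!(1−ρ))]·P₀ = [164.24335/(24·0.1050)]·0.011934
= 65.16176·0.011934 = 0.777623

Final: 0.777623


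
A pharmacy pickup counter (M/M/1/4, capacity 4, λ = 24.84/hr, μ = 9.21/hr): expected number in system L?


ρ = 24.84/9.21 = 2.6971
L = ρ[1 − (K+1)ρ^K + Kρ^(K+1)] / [(1−ρ)(1−ρ^(K+1))]
Numerator: 2.6971·(1 − 5·52.913665 + 4·142.711775) = 828.751868
Denominator: (-1.6971)·(-141.711775) = 240.494575
L = 828.751868/240.494575 = 3.4460

Final: 3.4460


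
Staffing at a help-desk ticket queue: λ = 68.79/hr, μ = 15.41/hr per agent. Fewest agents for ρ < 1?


Stability requires cμ > λ ⇔ c > λ/μ.
λ/μ = 68.79/15.41 = 4.4640
Minimum integer c = ⌊4.4640⌋ + 1 = 5
Check: 5·15.41 = 77.05 > 68.79, while 4·15.41 = 61.64 ≤ 68.79

Final: 5 servers


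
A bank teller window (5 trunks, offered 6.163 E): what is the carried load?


B(5,6.163) = 0.371631 (Erlang-B)
Carried load = a(1 − B) = 6.163·(1 − 0.371631) = 6.163·0.628369 = 3.8726 E

Final: 3.8726 Erlangs


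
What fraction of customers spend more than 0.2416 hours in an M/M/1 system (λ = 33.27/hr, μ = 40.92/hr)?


W ~ Exponential(μ−λ) for M/M/1.
μ − λ = 40.92 − 33.27 = 7.6500
P(W > t) = e^{−(μ−λ)t} = e^{−1.8482} = 0.157514

Final: 0.157514


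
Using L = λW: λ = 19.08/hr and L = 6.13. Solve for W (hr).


W = L/λ = 6.13/19.08 = 0.3213 hr

Final: 0.3213 hr


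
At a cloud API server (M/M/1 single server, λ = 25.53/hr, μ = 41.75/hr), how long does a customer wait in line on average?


ρ = 25.53/41.75 = 0.6115
Wq = ρ/(μ−λ) = 0.6115/(41.75 − 25.53) = 0.6115/16.22 = 0.03770 hr

Final: 0.03770 hr


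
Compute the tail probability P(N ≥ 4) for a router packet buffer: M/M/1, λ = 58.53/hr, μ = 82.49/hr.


ρ = 58.53/82.49 = 0.7095
P(N ≥ n) = ρ^n = 0.7095^4 = 0.253460

Final: 0.253460


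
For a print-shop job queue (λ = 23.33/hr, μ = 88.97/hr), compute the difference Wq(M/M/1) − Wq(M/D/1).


ρ = 23.33/88.97 = 0.2622
Wq(M/M/1) = ρ/(μ−λ) = 0.2622/65.64 = 0.003995 hr
Wq(M/D/1) = ρ/(2(μ−λ)) = 0.001997 hr
Savings = 0.003995 − 0.001997 = 0.001997 hr

Final: 0.001997 hr


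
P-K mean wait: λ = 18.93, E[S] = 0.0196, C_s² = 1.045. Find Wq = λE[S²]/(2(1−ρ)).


ρ = λ·E[S] = 18.93·0.0196 = 0.3710
E[S²] = E[S]²(1+C_s²) = 0.0196²·(1+1.045) = 0.0007856
Wq = λ·E[S²]/(2(1−ρ)) = 18.93·0.0007856/(2·0.6290) = 0.01182 hr

Final: 0.01182 hr


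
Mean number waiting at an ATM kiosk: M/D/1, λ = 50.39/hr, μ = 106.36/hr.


ρ = 50.39/106.36 = 0.4738
M/D/1: Lq = ρ²/(2(1−ρ)) = 0.2245/(2·0.5262) = 0.21327

Final: 0.21327


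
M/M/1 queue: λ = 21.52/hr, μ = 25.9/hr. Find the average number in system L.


ρ = λ/μ = 21.52/25.9 = 0.8309
L = ρ/(1−ρ) = 0.8309/(1 − 0.8309) = 0.8309/0.1691 = 4.9132

Final: 4.9132


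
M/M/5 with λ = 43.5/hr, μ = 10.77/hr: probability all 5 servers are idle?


a = λ/μ = 43.5/10.77 = 4.0390; ρ = a/c = 0.8078
Σ_{k=0}^{4} a^k/k! (terms k=0..4) = 1.00000 + 4.03900 + 8.15675 + 10.98170 + 11.08876 = 35.26620
Tail: a^5/(5!(1−ρ)) = 1074.89927/(120·0.1922) = 46.60493
P₀ = 1/(35.26620 + 46.60493) = 1/81.87113 = 0.012214

Final: 0.012214


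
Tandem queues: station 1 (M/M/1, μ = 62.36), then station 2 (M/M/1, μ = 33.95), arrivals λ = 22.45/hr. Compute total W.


Each node sees arrival rate λ = 22.45/hr (tandem ⇒ throughput preserved).
W₁ = 1/(μ₁−λ) = 1/(62.36−22.45) = 0.02506 hr
W₂ = 1/(μ₂−λ) = 1/(33.95−22.45) = 0.08696 hr
W_total = W₁ + W₂ = 0.02506 + 0.08696 = 0.11201 hr

Final: 0.11201 hr


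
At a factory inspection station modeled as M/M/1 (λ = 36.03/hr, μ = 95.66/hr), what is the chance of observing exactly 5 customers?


ρ = 36.03/95.66 = 0.3766
P_n = (1−ρ)·ρ^n = (1 − 0.3766)·0.3766^5 = 0.6234·0.007580 = 0.004725

Final: 0.004725


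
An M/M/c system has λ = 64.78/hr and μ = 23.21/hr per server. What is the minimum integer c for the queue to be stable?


Stability requires cμ > λ ⇔ c > λ/μ.
λ/μ = 64.78/23.21 = 2.7910
Minimum integer c = ⌊2.7910⌋ + 1 = 3
Check: 3·23.21 = 69.63 > 64.78, while 2·23.21 = 46.42 ≤ 64.78

Final: 3 servers


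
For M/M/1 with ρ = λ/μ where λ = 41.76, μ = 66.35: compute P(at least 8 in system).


ρ = 41.76/66.35 = 0.6294
P(N ≥ n) = ρ^n = 0.6294^8 = 0.024624

Final: 0.024624


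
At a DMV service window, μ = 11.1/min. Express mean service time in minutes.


Mean service time = 1/μ = 1/11.1 minute = 0.09009 minute
In minutes: 0.09009 × 1 = 0.09009 min

Final: 0.09009 min


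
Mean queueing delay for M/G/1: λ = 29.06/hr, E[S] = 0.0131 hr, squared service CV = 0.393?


ρ = λ·E[S] = 29.06·0.0131 = 0.3807
E[S²] = E[S]²(1+C_s²) = 0.0131²·(1+0.393) = 0.0002391
Wq = λ·E[S²]/(2(1−ρ)) = 29.06·0.0002391/(2·0.6193) = 0.005609 hr

Final: 0.005609 hr


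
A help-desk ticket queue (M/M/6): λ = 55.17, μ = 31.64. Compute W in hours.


a = 1.7437; ρ = 0.2906; P₀ = 0.174764
Lq = P₀·a^c·ρ/(c!(1−ρ)²) = 0.003940
Wq = Lq/λ = 0.003940/55.17 = 0.00007141 hr
W = Wq + 1/μ = 0.00007141 + 0.03161 = 0.03168 hr

Final: 0.03168 hr


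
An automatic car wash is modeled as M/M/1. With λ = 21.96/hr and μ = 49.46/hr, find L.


ρ = λ/μ = 21.96/49.46 = 0.4440
L = ρ/(1−ρ) = 0.4440/(1 − 0.4440) = 0.4440/0.5560 = 0.7985

Final: 0.7985


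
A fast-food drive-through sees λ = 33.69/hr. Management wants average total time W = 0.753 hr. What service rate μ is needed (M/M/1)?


W = 1/(μ−λ) ⇒ μ − λ = 1/W = 1/0.753 = 1.3280
μ = λ + 1/W = 33.69 + 1.3280 = 35.0180 per hr

Final: 35.0180 /hr


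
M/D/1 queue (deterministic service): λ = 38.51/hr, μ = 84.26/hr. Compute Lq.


ρ = 38.51/84.26 = 0.4570
M/D/1: Lq = ρ²/(2(1−ρ)) = 0.2089/(2·0.5430) = 0.19236

Final: 0.19236


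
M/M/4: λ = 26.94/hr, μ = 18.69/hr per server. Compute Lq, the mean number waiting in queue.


a = λ/μ = 1.4414; ρ = a/4 = 0.3604
P₀ = 0.234710
Lq = P₀·a^c·ρ / (c!·(1−ρ)²) = 0.234710·4.31671·0.3604/(24·0.40915)
= 0.03718

Final: 0.03718


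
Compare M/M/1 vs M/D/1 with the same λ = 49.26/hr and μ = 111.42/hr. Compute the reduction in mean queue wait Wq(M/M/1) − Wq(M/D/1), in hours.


ρ = 49.26/111.42 = 0.4421
Wq(M/M/1) = ρ/(μ−λ) = 0.4421/62.16 = 0.007112 hr
Wq(M/D/1) = ρ/(2(μ−λ)) = 0.003556 hr
Savings = 0.007112 − 0.003556 = 0.003556 hr

Final: 0.003556 hr


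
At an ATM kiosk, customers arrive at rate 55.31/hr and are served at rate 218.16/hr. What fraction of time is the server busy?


ρ = λ/μ = 55.31/218.16 = 0.2535

Final: 0.2535


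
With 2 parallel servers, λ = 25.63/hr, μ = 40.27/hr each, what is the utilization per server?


ρ = λ/(cμ) = 25.63/(2·40.27) = 25.63/80.54 = 0.3182

Final: 0.3182


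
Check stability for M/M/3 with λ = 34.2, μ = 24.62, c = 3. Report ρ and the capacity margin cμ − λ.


Total capacity cμ = 3·24.62 = 73.86/hr
ρ = λ/(cμ) = 34.2/73.86 = 0.4630
Stable ⇔ ρ < 1: YES
Spare capacity = cμ − λ = 73.86 − 34.2 = 39.66/hr

Final: ρ = 0.4630; stable; margin = 39.66/hr


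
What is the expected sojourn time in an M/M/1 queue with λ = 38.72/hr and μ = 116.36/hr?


W = 1/(μ−λ) = 1/(116.36 − 38.72) = 1/77.64 = 0.01288 hr

Final: 0.01288 hr


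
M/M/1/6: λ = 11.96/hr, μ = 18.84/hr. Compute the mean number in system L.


ρ = 11.96/18.84 = 0.6348
L = ρ[1 − (K+1)ρ^K + Kρ^(K+1)] / [(1−ρ)(1−ρ^(K+1))]
Numerator: 0.6348·(1 − 7·0.065449 + 6·0.041548) = 0.502236
Denominator: (0.3652)·(0.958452) = 0.350008
L = 0.502236/0.350008 = 1.4349

Final: 1.4349


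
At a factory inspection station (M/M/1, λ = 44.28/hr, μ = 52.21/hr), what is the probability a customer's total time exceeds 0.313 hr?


W ~ Exponential(μ−λ) for M/M/1.
μ − λ = 52.21 − 44.28 = 7.9300
P(W > t) = e^{−(μ−λ)t} = e^{−2.4821} = 0.083568

Final: 0.083568


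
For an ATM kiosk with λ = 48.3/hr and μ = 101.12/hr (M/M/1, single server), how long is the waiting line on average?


ρ = 48.3/101.12 = 0.4777
Lq = ρ²/(1−ρ) = 0.2281/0.5223 = 0.4368

Final: 0.4368


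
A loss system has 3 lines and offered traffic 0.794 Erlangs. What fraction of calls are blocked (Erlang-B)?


B(c,a) = (a^c/c!) / Σ_{k=0}^{c} a^k/k!
a^3/3! = 0.083428
Σ terms (k=0..3): 1.00000 + 0.79400 + 0.31522 + 0.08343 = 2.192646
B = 0.083428/2.192646 = 0.038049

Final: 0.038049


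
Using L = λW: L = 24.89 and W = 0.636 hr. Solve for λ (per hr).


λ = L/W = 24.89/0.636 = 39.1352 /hr

Final: 39.1352 /hr


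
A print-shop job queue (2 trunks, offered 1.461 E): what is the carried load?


B(2,1.461) = 0.302489 (Erlang-B)
Carried load = a(1 − B) = 1.461·(1 − 0.302489) = 1.461·0.697511 = 1.0191 E

Final: 1.0191 Erlangs


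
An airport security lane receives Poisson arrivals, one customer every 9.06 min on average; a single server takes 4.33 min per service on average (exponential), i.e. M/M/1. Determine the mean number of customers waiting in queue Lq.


λ = 60/9.06 = 6.6225 /hr
μ = 60/4.33 = 13.8568 /hr
ρ = λ/μ = 6.6225/13.8568 = 0.4779
Lq = ρ²/(1−ρ) = 0.2284/0.5221 = 0.4375

Final: 0.4375


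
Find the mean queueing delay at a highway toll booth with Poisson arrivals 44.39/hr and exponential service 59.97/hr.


ρ = 44.39/59.97 = 0.7402
Wq = ρ/(μ−λ) = 0.7402/(59.97 − 44.39) = 0.7402/15.58 = 0.04751 hr

Final: 0.04751 hr


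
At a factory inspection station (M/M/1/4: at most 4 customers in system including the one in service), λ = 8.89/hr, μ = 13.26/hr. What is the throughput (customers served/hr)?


ρ = 0.6704; P_K = (1−ρ)ρ^4/(1−ρ^5) = 0.077016
λ_eff = λ(1 − P_K) = 8.89·(1 − 0.077016) = 8.89·0.922984 = 8.2053 /hr

Final: 8.2053 /hr


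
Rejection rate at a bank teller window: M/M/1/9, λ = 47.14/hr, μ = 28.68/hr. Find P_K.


ρ = λ/μ = 47.14/28.68 = 1.6437
P_K = (1−ρ)ρ^K/(1−ρ^(K+1)) = (-0.6437·87.557606)/(1 − 143.914420)
= -56.356814/-142.914420 = 0.394340

Final: 0.394340


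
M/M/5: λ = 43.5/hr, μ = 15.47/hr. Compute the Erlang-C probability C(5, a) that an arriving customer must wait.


a = λ/μ = 2.8119; ρ = a/5 = 0.5624
P₀ = 0.057395 (from M/M/c formula)
C(c,a) = [a^c/(c!(1−ρ))]·P₀ = [175.79022/(120·0.4376)]·0.057395
= 3.34746·0.057395 = 0.192128

Final: 0.192128


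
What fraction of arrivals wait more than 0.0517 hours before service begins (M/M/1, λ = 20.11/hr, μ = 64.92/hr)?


ρ = 20.11/64.92 = 0.3098
P(Wq > t) = ρ·e^{−(μ−λ)t} = 0.3098·e^{−2.3167}
= 0.3098·0.098601 = 0.030543

Final: 0.030543


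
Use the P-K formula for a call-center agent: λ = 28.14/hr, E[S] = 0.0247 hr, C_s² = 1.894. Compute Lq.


ρ = λ·E[S] = 28.14·0.0247 = 0.6951
Lq = ρ²(1+C_s²)/(2(1−ρ)) = 0.4831·(1+1.894)/(2·0.3049)
= 0.4831·2.8940/0.6099 = 2.29242

Final: 2.29242


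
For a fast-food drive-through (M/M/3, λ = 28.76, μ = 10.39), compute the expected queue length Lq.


a = λ/μ = 2.7680; ρ = a/3 = 0.9227
P₀ = 0.018756
Lq = P₀·a^c·ρ / (c!·(1−ρ)²) = 0.018756·21.20899·0.9227/(6·0.005978)
= 10.23276

Final: 10.23276


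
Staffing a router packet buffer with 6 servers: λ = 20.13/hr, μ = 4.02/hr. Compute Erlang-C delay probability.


a = λ/μ = 5.0075; ρ = a/6 = 0.8346
P₀ = 0.004459 (from M/M/c formula)
C(c,a) = [a^c/(c!(1−ρ))]·P₀ = [15765.44852/(720·0.1654)]·0.004459
= 132.36655·0.004459 = 0.590205

Final: 0.590205


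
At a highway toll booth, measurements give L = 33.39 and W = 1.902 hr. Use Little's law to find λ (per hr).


λ = L/W = 33.39/1.902 = 17.5552 /hr

Final: 17.5552 /hr


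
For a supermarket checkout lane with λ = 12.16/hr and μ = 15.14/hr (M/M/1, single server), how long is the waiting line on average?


ρ = 12.16/15.14 = 0.8032
Lq = ρ²/(1−ρ) = 0.6451/0.1968 = 3.2774

Final: 3.2774


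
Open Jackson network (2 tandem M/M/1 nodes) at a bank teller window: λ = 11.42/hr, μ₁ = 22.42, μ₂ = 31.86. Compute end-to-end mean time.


Each node sees arrival rate λ = 11.42/hr (tandem ⇒ throughput preserved).
W₁ = 1/(μ₁−λ) = 1/(22.42−11.42) = 0.09091 hr
W₂ = 1/(μ₂−λ) = 1/(31.86−11.42) = 0.04892 hr
W_total = W₁ + W₂ = 0.09091 + 0.04892 = 0.13983 hr

Final: 0.13983 hr


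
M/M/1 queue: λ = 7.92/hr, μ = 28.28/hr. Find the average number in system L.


ρ = λ/μ = 7.92/28.28 = 0.2801
L = ρ/(1−ρ) = 0.2801/(1 − 0.2801) = 0.2801/0.7199 = 0.3890

Final: 0.3890


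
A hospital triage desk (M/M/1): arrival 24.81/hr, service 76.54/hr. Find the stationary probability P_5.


ρ = 24.81/76.54 = 0.3241
P_n = (1−ρ)·ρ^n = (1 − 0.3241)·0.3241^5 = 0.6759·0.003578 = 0.002418

Final: 0.002418


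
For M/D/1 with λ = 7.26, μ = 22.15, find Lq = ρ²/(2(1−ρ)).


ρ = 7.26/22.15 = 0.3278
M/D/1: Lq = ρ²/(2(1−ρ)) = 0.1074/(2·0.6722) = 0.07991

Final: 0.07991


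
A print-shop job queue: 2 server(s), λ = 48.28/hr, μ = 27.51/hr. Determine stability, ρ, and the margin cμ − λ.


Total capacity cμ = 2·27.51 = 55.02/hr
ρ = λ/(cμ) = 48.28/55.02 = 0.8775
Stable ⇔ ρ < 1: YES
Spare capacity = cμ − λ = 55.02 − 48.28 = 6.74/hr

Final: ρ = 0.8775; stable; margin = 6.74/hr


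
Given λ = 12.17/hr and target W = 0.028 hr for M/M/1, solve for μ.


W = 1/(μ−λ) ⇒ μ − λ = 1/W = 1/0.028 = 35.7143
μ = λ + 1/W = 12.17 + 35.7143 = 47.8843 per hr

Final: 47.8843 /hr


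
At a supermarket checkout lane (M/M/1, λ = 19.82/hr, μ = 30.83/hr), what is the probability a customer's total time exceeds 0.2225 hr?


W ~ Exponential(μ−λ) for M/M/1.
μ − λ = 30.83 − 19.82 = 11.0100
P(W > t) = e^{−(μ−λ)t} = e^{−2.4497} = 0.086317

Final: 0.086317


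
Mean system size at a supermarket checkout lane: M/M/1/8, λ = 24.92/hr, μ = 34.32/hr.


ρ = 24.92/34.32 = 0.7261
L = ρ[1 − (K+1)ρ^K + Kρ^(K+1)] / [(1−ρ)(1−ρ^(K+1))]
Numerator: 0.7261·(1 − 9·0.077269 + 8·0.056106) = 0.547066
Denominator: (0.2739)·(0.943894) = 0.258526
L = 0.547066/0.258526 = 2.1161

Final: 2.1161


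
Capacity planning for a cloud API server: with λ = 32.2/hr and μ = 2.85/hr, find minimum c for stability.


Stability requires cμ > λ ⇔ c > λ/μ.
λ/μ = 32.2/2.85 = 11.2982
Minimum integer c = ⌊11.2982⌋ + 1 = 12
Check: 12·2.85 = 34.20 > 32.2, while 11·2.85 = 31.35 ≤ 32.2

Final: 12 servers


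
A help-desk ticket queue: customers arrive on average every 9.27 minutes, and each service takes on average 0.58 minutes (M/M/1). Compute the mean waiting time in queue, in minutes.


λ = 60/9.27 = 6.4725 /hr
μ = 60/0.58 = 103.4483 /hr
ρ = λ/μ = 6.4725/103.4483 = 0.06257
Wq = ρ/(μ−λ) = 0.06257/(103.4483−6.4725) = 0.0006452 hr
In minutes: 0.0006452·60 = 0.03871 min

Final: 0.03871 min


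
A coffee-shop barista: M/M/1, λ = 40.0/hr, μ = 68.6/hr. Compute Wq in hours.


ρ = 40.0/68.6 = 0.5831
Wq = ρ/(μ−λ) = 0.5831/(68.6 − 40.0) = 0.5831/28.60 = 0.02039 hr

Final: 0.02039 hr


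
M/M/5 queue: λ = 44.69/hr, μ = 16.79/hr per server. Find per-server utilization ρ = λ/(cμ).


ρ = λ/(cμ) = 44.69/(5·16.79) = 44.69/83.95 = 0.5323

Final: 0.5323


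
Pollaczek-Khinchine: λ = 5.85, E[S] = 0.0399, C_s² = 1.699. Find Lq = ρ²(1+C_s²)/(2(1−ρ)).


ρ = λ·E[S] = 5.85·0.0399 = 0.2334
Lq = ρ²(1+C_s²)/(2(1−ρ)) = 0.05448·(1+1.699)/(2·0.7666)
= 0.05448·2.6990/1.5332 = 0.09591

Final: 0.09591


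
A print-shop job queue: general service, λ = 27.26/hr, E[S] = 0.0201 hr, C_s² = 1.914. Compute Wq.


ρ = λ·E[S] = 27.26·0.0201 = 0.5479
E[S²] = E[S]²(1+C_s²) = 0.0201²·(1+1.914) = 0.001177
Wq = λ·E[S²]/(2(1−ρ)) = 27.26·0.001177/(2·0.4521) = 0.03550 hr

Final: 0.03550 hr


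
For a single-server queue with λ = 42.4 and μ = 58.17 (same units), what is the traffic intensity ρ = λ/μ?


ρ = λ/μ = 42.4/58.17 = 0.7289

Final: 0.7289


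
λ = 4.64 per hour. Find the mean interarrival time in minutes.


Mean interarrival time = 1/λ = 1/4.64 hour = 0.21552 hour
In minutes: 0.21552 × 60 = 12.9310 min

Final: 12.9310 min


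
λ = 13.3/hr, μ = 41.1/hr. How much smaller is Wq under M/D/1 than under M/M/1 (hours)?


ρ = 13.3/41.1 = 0.3236
Wq(M/M/1) = ρ/(μ−λ) = 0.3236/27.80 = 0.01164 hr
Wq(M/D/1) = ρ/(2(μ−λ)) = 0.005820 hr
Savings = 0.01164 − 0.005820 = 0.005820 hr

Final: 0.005820 hr


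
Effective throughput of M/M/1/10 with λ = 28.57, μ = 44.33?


ρ = 0.6445; P_K = (1−ρ)ρ^10/(1−ρ^11) = 0.004431
λ_eff = λ(1 − P_K) = 28.57·(1 − 0.004431) = 28.57·0.995569 = 28.4434 /hr

Final: 28.4434 /hr


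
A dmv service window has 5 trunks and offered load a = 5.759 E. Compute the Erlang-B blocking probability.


B(c,a) = (a^c/c!) / Σ_{k=0}^{c} a^k/k!
a^5/5! = 52.790302
Σ terms (k=0..5): 1.00000 + 5.75900 + 16.58304 + 31.83391 + 45.83287 + 52.79030 = 153.799125
B = 52.790302/153.799125 = 0.343242

Final: 0.343242


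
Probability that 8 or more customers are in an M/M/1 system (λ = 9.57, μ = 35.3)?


ρ = 9.57/35.3 = 0.2711
P(N ≥ n) = ρ^n = 0.2711^8 = 0.00002918

Final: 0.00002918


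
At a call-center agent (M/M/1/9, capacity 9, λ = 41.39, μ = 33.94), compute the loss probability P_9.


ρ = λ/μ = 41.39/33.94 = 1.2195
P_K = (1−ρ)ρ^K/(1−ρ^(K+1)) = (-0.2195·5.965575)/(1 − 7.275048)
= -1.309474/-6.275048 = 0.208679

Final: 0.208679


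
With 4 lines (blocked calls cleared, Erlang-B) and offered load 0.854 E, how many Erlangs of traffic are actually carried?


B(4,0.854) = 0.009452 (Erlang-B)
Carried load = a(1 − B) = 0.854·(1 − 0.009452) = 0.854·0.990548 = 0.8459 E

Final: 0.8459 Erlangs


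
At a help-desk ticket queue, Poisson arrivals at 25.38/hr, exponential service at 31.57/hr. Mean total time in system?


W = 1/(μ−λ) = 1/(31.57 − 25.38) = 1/6.19 = 0.1616 hr

Final: 0.1616 hr


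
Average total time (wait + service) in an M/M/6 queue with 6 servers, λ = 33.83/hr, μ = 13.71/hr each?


a = 2.4675; ρ = 0.4113; P₀ = 0.084349
Lq = P₀·a^c·ρ/(c!(1−ρ)²) = 0.03138
Wq = Lq/λ = 0.03138/33.83 = 0.0009275 hr
W = Wq + 1/μ = 0.0009275 + 0.07294 = 0.07387 hr

Final: 0.07387 hr


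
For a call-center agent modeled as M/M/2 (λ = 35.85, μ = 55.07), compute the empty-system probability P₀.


a = λ/μ = 35.85/55.07 = 0.6510; ρ = a/c = 0.3255
Σ_{k=0}^{1} a^k/k! (terms k=0..1) = 1.00000 + 0.65099 = 1.65099
Tail: a^2/(2!(1−ρ)) = 0.42379/(2·0.6745) = 0.31415
P₀ = 1/(1.65099 + 0.31415) = 1/1.96514 = 0.508870

Final: 0.508870


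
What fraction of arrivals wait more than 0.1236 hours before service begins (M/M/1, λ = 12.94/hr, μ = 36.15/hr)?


ρ = 12.94/36.15 = 0.3580
P(Wq > t) = ρ·e^{−(μ−λ)t} = 0.3580·e^{−2.8688}
= 0.3580·0.056770 = 0.020321

Final: 0.020321


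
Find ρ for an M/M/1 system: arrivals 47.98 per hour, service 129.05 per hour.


ρ = λ/μ = 47.98/129.05 = 0.3718

Final: 0.3718


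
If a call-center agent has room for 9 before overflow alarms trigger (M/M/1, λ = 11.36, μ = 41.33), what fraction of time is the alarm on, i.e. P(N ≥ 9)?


ρ = 11.36/41.33 = 0.2749
P(N ≥ n) = ρ^n = 0.2749^9 = 0.000008954

Final: 0.000008954


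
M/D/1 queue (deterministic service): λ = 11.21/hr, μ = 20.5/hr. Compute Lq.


ρ = 11.21/20.5 = 0.5468
M/D/1: Lq = ρ²/(2(1−ρ)) = 0.2990/(2·0.4532) = 0.32992

Final: 0.32992


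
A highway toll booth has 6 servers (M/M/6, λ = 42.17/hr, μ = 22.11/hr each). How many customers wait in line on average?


a = λ/μ = 1.9073; ρ = a/6 = 0.3179
P₀ = 0.148319
Lq = P₀·a^c·ρ / (c!·(1−ρ)²) = 0.148319·48.13812·0.3179/(720·0.46529)
= 0.006775

Final: 0.006775


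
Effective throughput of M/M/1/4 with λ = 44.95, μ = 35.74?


ρ = 1.2577; P_K = (1−ρ)ρ^4/(1−ρ^5) = 0.300334
λ_eff = λ(1 − P_K) = 44.95·(1 − 0.300334) = 44.95·0.699666 = 31.4500 /hr

Final: 31.4500 /hr


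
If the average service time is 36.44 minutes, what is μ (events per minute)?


μ = 1/(service time) in consistent units.
1 minute = 1 min, so μ = 1/36.44 = 0.02744 per minute

Final: 0.02744 /min


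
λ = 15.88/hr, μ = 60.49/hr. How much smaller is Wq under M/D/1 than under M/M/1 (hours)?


ρ = 15.88/60.49 = 0.2625
Wq(M/M/1) = ρ/(μ−λ) = 0.2625/44.61 = 0.005885 hr
Wq(M/D/1) = ρ/(2(μ−λ)) = 0.002942 hr
Savings = 0.005885 − 0.002942 = 0.002942 hr

Final: 0.002942 hr


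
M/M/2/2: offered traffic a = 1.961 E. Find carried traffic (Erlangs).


B(2,1.961) = 0.393705 (Erlang-B)
Carried load = a(1 − B) = 1.961·(1 − 0.393705) = 1.961·0.606295 = 1.1889 E

Final: 1.1889 Erlangs


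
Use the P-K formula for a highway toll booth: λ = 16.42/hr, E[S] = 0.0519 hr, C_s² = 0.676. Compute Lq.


ρ = λ·E[S] = 16.42·0.0519 = 0.8522
Lq = ρ²(1+C_s²)/(2(1−ρ)) = 0.7262·(1+0.676)/(2·0.1478)
= 0.7262·1.6760/0.2956 = 4.11761

Final: 4.11761


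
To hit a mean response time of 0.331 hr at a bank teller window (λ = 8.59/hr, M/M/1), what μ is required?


W = 1/(μ−λ) ⇒ μ − λ = 1/W = 1/0.331 = 3.0211
μ = λ + 1/W = 8.59 + 3.0211 = 11.6111 per hr

Final: 11.6111 /hr


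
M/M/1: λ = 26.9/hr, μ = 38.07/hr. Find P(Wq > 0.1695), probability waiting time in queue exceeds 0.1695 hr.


ρ = 26.9/38.07 = 0.7066
P(Wq > t) = ρ·e^{−(μ−λ)t} = 0.7066·e^{−1.8933}
= 0.7066·0.150572 = 0.106393

Final: 0.106393


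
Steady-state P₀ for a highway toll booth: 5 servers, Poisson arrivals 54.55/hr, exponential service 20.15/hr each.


a = λ/μ = 54.55/20.15 = 2.7072; ρ = a/c = 0.5414
Σ_{k=0}^{4} a^k/k! (terms k=0..4) = 1.00000 + 2.70720 + 3.66446 + 3.30680 + 2.23804 = 12.91649
Tail: a^5/(5!(1−ρ)) = 145.41142/(120·0.4586) = 2.64253
P₀ = 1/(12.91649 + 2.64253) = 1/15.55902 = 0.064271

Final: 0.064271


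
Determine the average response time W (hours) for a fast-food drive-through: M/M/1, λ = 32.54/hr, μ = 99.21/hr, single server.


W = 1/(μ−λ) = 1/(99.21 − 32.54) = 1/66.67 = 0.01500 hr

Final: 0.01500 hr


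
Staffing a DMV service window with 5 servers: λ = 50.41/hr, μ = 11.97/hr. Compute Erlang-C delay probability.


a = λ/μ = 4.2114; ρ = a/5 = 0.8423
P₀ = 0.009122 (from M/M/c formula)
C(c,a) = [a^c/(c!(1−ρ))]·P₀ = [1324.68536/(120·0.1577)]·0.009122
= 69.98801·0.009122 = 0.638449

Final: 0.638449


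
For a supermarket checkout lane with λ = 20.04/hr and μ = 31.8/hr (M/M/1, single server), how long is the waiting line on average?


ρ = 20.04/31.8 = 0.6302
Lq = ρ²/(1−ρ) = 0.3971/0.3698 = 1.0739

Final: 1.0739


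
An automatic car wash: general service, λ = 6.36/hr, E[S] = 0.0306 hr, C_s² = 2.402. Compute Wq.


ρ = λ·E[S] = 6.36·0.0306 = 0.1946
E[S²] = E[S]²(1+C_s²) = 0.0306²·(1+2.402) = 0.003185
Wq = λ·E[S²]/(2(1−ρ)) = 6.36·0.003185/(2·0.8054) = 0.01258 hr

Final: 0.01258 hr


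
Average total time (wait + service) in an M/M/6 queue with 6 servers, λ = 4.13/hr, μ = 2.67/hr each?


a = 1.5468; ρ = 0.2578; P₀ = 0.212860
Lq = P₀·a^c·ρ/(c!(1−ρ)²) = 0.001895
Wq = Lq/λ = 0.001895/4.13 = 0.0004589 hr
W = Wq + 1/μ = 0.0004589 + 0.37453 = 0.37499 hr

Final: 0.37499 hr


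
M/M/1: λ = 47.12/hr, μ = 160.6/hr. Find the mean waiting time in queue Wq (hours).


ρ = 47.12/160.6 = 0.2934
Wq = ρ/(μ−λ) = 0.2934/(160.6 − 47.12) = 0.2934/113.48 = 0.002585 hr

Final: 0.002585 hr


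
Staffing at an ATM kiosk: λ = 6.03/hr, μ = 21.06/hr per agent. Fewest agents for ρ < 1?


Stability requires cμ > λ ⇔ c > λ/μ.
λ/μ = 6.03/21.06 = 0.2863
Minimum integer c = ⌊0.2863⌋ + 1 = 1
Check: 1·21.06 = 21.06 > 6.03, while 0·21.06 = 0.00 ≤ 6.03

Final: 1 servers


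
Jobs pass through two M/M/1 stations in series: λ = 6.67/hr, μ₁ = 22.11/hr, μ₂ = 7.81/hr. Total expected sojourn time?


Each node sees arrival rate λ = 6.67/hr (tandem ⇒ throughput preserved).
W₁ = 1/(μ₁−λ) = 1/(22.11−6.67) = 0.06477 hr
W₂ = 1/(μ₂−λ) = 1/(7.81−6.67) = 0.87719 hr
W_total = W₁ + W₂ = 0.06477 + 0.87719 = 0.94196 hr

Final: 0.94196 hr


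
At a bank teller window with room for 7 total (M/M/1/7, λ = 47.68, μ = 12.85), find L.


ρ = 47.68/12.85 = 3.7105
L = ρ[1 − (K+1)ρ^K + Kρ^(K+1)] / [(1−ρ)(1−ρ^(K+1))]
Numerator: 3.7105·(1 − 8·9683.488329 + 7·35930.639963) = 645804.535861
Denominator: (-2.7105)·(-35929.639963) = 97387.498825
L = 645804.535861/97387.498825 = 6.6313

Final: 6.6313


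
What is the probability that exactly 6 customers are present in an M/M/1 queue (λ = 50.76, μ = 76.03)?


ρ = 50.76/76.03 = 0.6676
P_n = (1−ρ)·ρ^n = (1 − 0.6676)·0.6676^6 = 0.3324·0.088556 = 0.029433

Final: 0.029433


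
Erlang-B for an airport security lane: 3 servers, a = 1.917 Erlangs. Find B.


B(c,a) = (a^c/c!) / Σ_{k=0}^{c} a^k/k!
a^3/3! = 1.174127
Σ terms (k=0..3): 1.00000 + 1.91700 + 1.83744 + 1.17413 = 5.928572
B = 1.174127/5.928572 = 0.198046

Final: 0.198046


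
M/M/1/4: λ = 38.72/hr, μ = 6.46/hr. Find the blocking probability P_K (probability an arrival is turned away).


ρ = λ/μ = 38.72/6.46 = 5.9938
P_K = (1−ρ)ρ^K/(1−ρ^(K+1)) = (-4.9938·1290.658431)/(1 − 7735.958891)
= -6445.300460/-7734.958891 = 0.833269

Final: 0.833269


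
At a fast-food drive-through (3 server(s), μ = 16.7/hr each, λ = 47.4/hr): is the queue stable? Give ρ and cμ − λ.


Total capacity cμ = 3·16.7 = 50.10/hr
ρ = λ/(cμ) = 47.4/50.10 = 0.9461
Stable ⇔ ρ < 1: YES
Spare capacity = cμ − λ = 50.10 − 47.4 = 2.70/hr

Final: ρ = 0.9461; stable; margin = 2.70/hr


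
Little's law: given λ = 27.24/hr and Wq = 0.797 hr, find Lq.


Lq = λWq = 27.24·0.797 = 21.7103

Final: 21.7103


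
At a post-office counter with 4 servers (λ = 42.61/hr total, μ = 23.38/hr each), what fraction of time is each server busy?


ρ = λ/(cμ) = 42.61/(4·23.38) = 42.61/93.52 = 0.4556

Final: 0.4556


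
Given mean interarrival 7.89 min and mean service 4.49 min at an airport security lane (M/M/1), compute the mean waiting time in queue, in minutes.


λ = 60/7.89 = 7.6046 /hr
μ = 60/4.49 = 13.3630 /hr
ρ = λ/μ = 7.6046/13.3630 = 0.5691
Wq = ρ/(μ−λ) = 0.5691/(13.3630−7.6046) = 0.09882 hr
In minutes: 0.09882·60 = 5.929 min

Final: 5.929 min


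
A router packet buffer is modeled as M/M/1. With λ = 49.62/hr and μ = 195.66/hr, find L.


ρ = λ/μ = 49.62/195.66 = 0.2536
L = ρ/(1−ρ) = 0.2536/(1 − 0.2536) = 0.2536/0.7464 = 0.3398

Final: 0.3398


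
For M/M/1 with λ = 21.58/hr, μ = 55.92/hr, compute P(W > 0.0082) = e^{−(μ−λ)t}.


W ~ Exponential(μ−λ) for M/M/1.
μ − λ = 55.92 − 21.58 = 34.3400
P(W > t) = e^{−(μ−λ)t} = e^{−0.2816} = 0.754585

Final: 0.754585


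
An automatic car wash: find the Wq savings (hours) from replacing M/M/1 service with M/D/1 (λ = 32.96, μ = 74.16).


ρ = 32.96/74.16 = 0.4444
Wq(M/M/1) = ρ/(μ−λ) = 0.4444/41.20 = 0.01079 hr
Wq(M/D/1) = ρ/(2(μ−λ)) = 0.005394 hr
Savings = 0.01079 − 0.005394 = 0.005394 hr

Final: 0.005394 hr


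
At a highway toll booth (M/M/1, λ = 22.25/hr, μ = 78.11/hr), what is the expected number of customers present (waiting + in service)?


ρ = λ/μ = 22.25/78.11 = 0.2849
L = ρ/(1−ρ) = 0.2849/(1 − 0.2849) = 0.2849/0.7151 = 0.3983

Final: 0.3983


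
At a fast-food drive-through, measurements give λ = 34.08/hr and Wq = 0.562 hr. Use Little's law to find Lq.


Lq = λWq = 34.08·0.562 = 19.1530

Final: 19.1530


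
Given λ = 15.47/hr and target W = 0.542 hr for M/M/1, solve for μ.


W = 1/(μ−λ) ⇒ μ − λ = 1/W = 1/0.542 = 1.8450
μ = λ + 1/W = 15.47 + 1.8450 = 17.3150 per hr

Final: 17.3150 /hr


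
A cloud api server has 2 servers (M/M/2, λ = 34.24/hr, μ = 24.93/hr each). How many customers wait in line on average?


a = λ/μ = 1.3734; ρ = a/2 = 0.6867
P₀ = 0.185731
Lq = P₀·a^c·ρ / (c!·(1−ρ)²) = 0.185731·1.88635·0.6867/(2·0.09814)
= 1.22575

Final: 1.22575


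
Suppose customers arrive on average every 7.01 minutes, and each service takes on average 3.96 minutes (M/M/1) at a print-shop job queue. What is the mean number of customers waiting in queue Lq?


λ = 60/7.01 = 8.5592 /hr
μ = 60/3.96 = 15.1515 /hr
ρ = λ/μ = 8.5592/15.1515 = 0.5649
Lq = ρ²/(1−ρ) = 0.3191/0.4351 = 0.7335

Final: 0.7335
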